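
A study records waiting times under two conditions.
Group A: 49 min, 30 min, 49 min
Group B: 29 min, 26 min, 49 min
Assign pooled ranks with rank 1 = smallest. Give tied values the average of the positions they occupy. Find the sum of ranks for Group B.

8

Sorted (ascending): 26, 29, 30, 49, 49, 49
The 3 values of 49 occupy positions 4–6 → average rank 5.
Group B values → pooled ranks: 29→2, 26→1, 49→5
Rank sum = 2 + 1 + 5 = 8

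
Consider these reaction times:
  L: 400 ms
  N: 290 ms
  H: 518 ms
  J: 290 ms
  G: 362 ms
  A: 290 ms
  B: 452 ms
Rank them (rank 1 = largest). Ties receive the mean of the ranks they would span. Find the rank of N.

Sorted (descending): 518, 452, 400, 362, 290, 290, 290
The 3 values of 290 occupy positions 5–7 → average rank 6.
N has value 290 ms → rank 6.

6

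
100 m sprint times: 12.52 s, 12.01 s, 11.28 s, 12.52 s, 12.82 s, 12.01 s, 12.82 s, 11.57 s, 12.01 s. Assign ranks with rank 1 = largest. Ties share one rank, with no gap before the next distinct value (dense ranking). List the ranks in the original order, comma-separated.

2, 3, 5, 2, 1, 3, 1, 4, 3

Sorted (descending): 12.82, 12.82, 12.52, 12.52, 12.01, 12.01, 12.01, 11.57, 11.28
The 2 values of 12.82 share dense rank 1.
The 2 values of 12.52 share dense rank 2.
The 3 values of 12.01 share dense rank 3.
Remaining distinct values take the next consecutive integers.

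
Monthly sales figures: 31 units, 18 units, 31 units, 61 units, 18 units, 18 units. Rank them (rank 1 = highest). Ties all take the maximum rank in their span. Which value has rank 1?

61

Sorted (descending): 61, 31, 31, 18, 18, 18
The 2 values of 31 occupy positions 2–3 → each gets rank 3.
The 3 values of 18 occupy positions 4–6 → each gets rank 6.
Rank 1 → value 61.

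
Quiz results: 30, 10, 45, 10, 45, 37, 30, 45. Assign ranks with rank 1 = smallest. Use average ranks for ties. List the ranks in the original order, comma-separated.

3.5, 1.5, 7, 1.5, 7, 5, 3.5, 7

Sorted (ascending): 10, 10, 30, 30, 37, 45, 45, 45
The 2 values of 10 occupy positions 1–2 → average rank (1+2)/2 = 1.5.
The 2 values of 30 occupy positions 3–4 → average rank (3+4)/2 = 3.5.
The 3 values of 45 occupy positions 6–8 → average rank 7.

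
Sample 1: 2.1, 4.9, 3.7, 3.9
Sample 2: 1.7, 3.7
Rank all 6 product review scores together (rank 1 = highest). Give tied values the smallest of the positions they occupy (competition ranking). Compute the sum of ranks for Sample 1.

11

Sorted (descending): 4.9, 3.9, 3.7, 3.7, 2.1, 1.7
The 2 values of 3.7 occupy positions 3–4 → each gets rank 3.
Sample 1 values → pooled ranks: 2.1→5, 4.9→1, 3.7→3, 3.9→2
Rank sum = 5 + 1 + 3 + 2 = 11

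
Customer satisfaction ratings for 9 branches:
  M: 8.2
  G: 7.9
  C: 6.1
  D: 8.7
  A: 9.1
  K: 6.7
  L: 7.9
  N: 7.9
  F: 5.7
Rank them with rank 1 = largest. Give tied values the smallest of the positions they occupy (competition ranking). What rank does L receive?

4

Sorted (descending): 9.1, 8.7, 8.2, 7.9, 7.9, 7.9, 6.7, 6.1, 5.7
The 3 values of 7.9 occupy positions 4–6 → each gets rank 4.
L has value 7.9 → rank 4.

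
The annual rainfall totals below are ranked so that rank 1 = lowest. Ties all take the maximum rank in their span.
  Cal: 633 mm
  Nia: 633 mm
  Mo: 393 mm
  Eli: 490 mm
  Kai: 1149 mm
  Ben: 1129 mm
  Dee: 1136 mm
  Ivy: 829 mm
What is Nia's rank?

Sorted (ascending): 393, 490, 633, 633, 829, 1129, 1136, 1149
The 2 values of 633 occupy positions 3–4 → each gets rank 4.
Nia has value 633 mm → rank 4.

4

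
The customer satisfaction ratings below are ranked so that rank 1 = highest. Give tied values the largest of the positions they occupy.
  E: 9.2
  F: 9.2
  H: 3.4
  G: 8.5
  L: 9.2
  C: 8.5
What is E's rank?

3

Sorted (descending): 9.2, 9.2, 9.2, 8.5, 8.5, 3.4
The 3 values of 9.2 occupy positions 1–3 → each gets rank 3.
The 2 values of 8.5 occupy positions 4–5 → each gets rank 5.
E has value 9.2 → rank 3.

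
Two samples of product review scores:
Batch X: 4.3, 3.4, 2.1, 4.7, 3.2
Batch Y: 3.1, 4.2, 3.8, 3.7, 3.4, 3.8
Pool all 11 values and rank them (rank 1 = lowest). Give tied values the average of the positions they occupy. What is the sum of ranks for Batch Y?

Sorted (ascending): 2.1, 3.1, 3.2, 3.4, 3.4, 3.7, 3.8, 3.8, 4.2, 4.3, 4.7
The 2 values of 3.4 occupy positions 4–5 → average rank (4+5)/2 = 4.5.
The 2 values of 3.8 occupy positions 7–8 → average rank (7+8)/2 = 7.5.
Batch Y values → pooled ranks: 3.1→2, 4.2→9, 3.8→7.5, 3.7→6, 3.4→4.5, 3.8→7.5
Rank sum = 2 + 9 + 7.5 + 6 + 4.5 + 7.5 = 36.5

36.5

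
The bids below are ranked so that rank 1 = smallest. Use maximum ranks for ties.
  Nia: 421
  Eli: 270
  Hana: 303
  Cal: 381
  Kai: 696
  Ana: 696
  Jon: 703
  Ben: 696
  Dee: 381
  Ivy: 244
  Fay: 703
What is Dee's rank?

Sorted (ascending): 244, 270, 303, 381, 381, 421, 696, 696, 696, 703, 703
The 2 values of 381 occupy positions 4–5 → each gets rank 5.
The 3 values of 696 occupy positions 7–9 → each gets rank 9.
The 2 values of 703 occupy positions 10–11 → each gets rank 11.
Dee has value 381 → rank 5.

5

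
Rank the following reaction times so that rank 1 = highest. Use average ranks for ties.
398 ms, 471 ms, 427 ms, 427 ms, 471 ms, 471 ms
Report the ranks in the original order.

6, 2, 4.5, 4.5, 2, 2

Sorted (descending): 471, 471, 471, 427, 427, 398
The 3 values of 471 occupy positions 1–3 → average rank 2.
The 2 values of 427 occupy positions 4–5 → average rank (4+5)/2 = 4.5.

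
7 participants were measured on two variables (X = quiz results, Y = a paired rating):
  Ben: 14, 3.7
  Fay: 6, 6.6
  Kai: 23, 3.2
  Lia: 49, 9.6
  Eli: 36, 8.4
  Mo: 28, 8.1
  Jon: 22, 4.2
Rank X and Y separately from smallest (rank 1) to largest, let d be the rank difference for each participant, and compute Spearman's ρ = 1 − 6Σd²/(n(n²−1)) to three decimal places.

Ranks of variable 1: 2, 1, 4, 7, 6, 5, 3
Ranks of variable 2: 2, 4, 1, 7, 6, 5, 3
d = r₁ − r₂: 0, -3, 3, 0, 0, 0, 0
d²: 0, 9, 9, 0, 0, 0, 0; Σd² = 18
ρ = 1 − 6·18/(7·48) = 1 − 108/336 = 0.679

0.679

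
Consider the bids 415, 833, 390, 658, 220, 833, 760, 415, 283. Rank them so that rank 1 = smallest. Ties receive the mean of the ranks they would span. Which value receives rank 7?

760

Sorted (ascending): 220, 283, 390, 415, 415, 658, 760, 833, 833
The 2 values of 415 occupy positions 4–5 → average rank (4+5)/2 = 4.5.
The 2 values of 833 occupy positions 8–9 → average rank (8+9)/2 = 8.5.
Rank 7 → value 760.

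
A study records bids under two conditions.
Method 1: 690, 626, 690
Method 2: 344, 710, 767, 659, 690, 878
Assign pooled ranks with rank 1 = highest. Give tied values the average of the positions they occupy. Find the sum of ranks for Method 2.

Sorted (descending): 878, 767, 710, 690, 690, 690, 659, 626, 344
The 3 values of 690 occupy positions 4–6 → average rank 5.
Method 2 values → pooled ranks: 344→9, 710→3, 767→2, 659→7, 690→5, 878→1
Rank sum = 9 + 3 + 2 + 7 + 5 + 1 = 27

27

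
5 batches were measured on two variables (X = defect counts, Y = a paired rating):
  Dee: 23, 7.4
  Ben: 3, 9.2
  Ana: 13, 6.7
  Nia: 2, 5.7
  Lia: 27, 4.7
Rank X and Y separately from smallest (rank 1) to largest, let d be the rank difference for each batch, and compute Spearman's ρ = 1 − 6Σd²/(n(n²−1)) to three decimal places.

Ranks of variable 1: 4, 2, 3, 1, 5
Ranks of variable 2: 4, 5, 3, 2, 1
d = r₁ − r₂: 0, -3, 0, -1, 4
d²: 0, 9, 0, 1, 16; Σd² = 26
ρ = 1 − 6·26/(5·24) = 1 − 156/120 = -0.300

-0.300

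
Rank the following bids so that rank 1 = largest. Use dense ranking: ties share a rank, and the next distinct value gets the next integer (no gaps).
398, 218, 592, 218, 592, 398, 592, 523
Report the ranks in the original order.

3, 4, 1, 4, 1, 3, 1, 2

Sorted (descending): 592, 592, 592, 523, 398, 398, 218, 218
The 3 values of 592 share dense rank 1.
The 2 values of 398 share dense rank 3.
The 2 values of 218 share dense rank 4.
Remaining distinct values take the next consecutive integers.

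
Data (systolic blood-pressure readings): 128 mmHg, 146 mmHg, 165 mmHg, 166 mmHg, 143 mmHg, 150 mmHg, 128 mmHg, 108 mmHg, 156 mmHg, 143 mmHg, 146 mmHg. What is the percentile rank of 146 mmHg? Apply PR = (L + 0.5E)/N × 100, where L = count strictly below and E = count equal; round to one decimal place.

N = 11.
Strictly below 146: 5. Equal to 146: 2.
PR = (5 + 0.5·2)/11 × 100 = 54.5

54.5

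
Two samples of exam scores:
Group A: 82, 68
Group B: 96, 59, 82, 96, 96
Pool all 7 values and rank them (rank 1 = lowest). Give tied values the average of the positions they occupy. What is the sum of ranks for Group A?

5.5

Sorted (ascending): 59, 68, 82, 82, 96, 96, 96
The 2 values of 82 occupy positions 3–4 → average rank (3+4)/2 = 3.5.
The 3 values of 96 occupy positions 5–7 → average rank 6.
Group A values → pooled ranks: 82→3.5, 68→2
Rank sum = 3.5 + 2 = 5.5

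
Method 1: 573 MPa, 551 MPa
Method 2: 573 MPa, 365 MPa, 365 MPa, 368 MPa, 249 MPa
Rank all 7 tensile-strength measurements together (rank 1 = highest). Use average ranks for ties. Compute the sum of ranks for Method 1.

4.5

Sorted (descending): 573, 573, 551, 368, 365, 365, 249
The 2 values of 573 occupy positions 1–2 → average rank (1+2)/2 = 1.5.
The 2 values of 365 occupy positions 5–6 → average rank (5+6)/2 = 5.5.
Method 1 values → pooled ranks: 573→1.5, 551→3
Rank sum = 1.5 + 3 = 4.5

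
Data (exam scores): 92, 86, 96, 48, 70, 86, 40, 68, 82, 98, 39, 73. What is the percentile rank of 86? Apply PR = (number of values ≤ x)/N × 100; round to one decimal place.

75.0

N = 12.
Strictly below 86: 7. Equal to 86: 2.
PR = 9/12 × 100 = 75.0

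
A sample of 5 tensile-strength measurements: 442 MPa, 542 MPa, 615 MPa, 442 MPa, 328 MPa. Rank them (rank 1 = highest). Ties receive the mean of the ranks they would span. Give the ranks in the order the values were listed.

Sorted (descending): 615, 542, 442, 442, 328
The 2 values of 442 occupy positions 3–4 → average rank (3+4)/2 = 3.5.

3.5, 2, 1, 3.5, 5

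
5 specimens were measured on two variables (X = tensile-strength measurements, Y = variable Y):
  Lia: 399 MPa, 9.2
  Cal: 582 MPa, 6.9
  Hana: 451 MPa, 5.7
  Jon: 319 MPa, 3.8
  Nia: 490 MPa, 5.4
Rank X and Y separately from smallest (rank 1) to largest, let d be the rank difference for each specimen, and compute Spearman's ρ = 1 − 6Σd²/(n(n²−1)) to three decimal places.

0.300

Ranks of variable 1: 2, 5, 3, 1, 4
Ranks of variable 2: 5, 4, 3, 1, 2
d = r₁ − r₂: -3, 1, 0, 0, 2
d²: 9, 1, 0, 0, 4; Σd² = 14
ρ = 1 − 6·14/(5·24) = 1 − 84/120 = 0.300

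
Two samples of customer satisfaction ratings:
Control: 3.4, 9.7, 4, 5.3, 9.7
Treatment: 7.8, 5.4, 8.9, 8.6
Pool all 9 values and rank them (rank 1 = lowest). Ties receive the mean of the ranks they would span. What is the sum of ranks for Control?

23

Sorted (ascending): 3.4, 4, 5.3, 5.4, 7.8, 8.6, 8.9, 9.7, 9.7
The 2 values of 9.7 occupy positions 8–9 → average rank (8+9)/2 = 8.5.
Control values → pooled ranks: 3.4→1, 9.7→8.5, 4→2, 5.3→3, 9.7→8.5
Rank sum = 1 + 8.5 + 2 + 3 + 8.5 = 23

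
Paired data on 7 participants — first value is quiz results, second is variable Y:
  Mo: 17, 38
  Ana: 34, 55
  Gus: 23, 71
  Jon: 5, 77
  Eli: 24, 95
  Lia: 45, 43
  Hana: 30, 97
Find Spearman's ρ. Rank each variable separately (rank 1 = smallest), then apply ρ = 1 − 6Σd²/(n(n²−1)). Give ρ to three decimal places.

Ranks of variable 1: 2, 6, 3, 1, 4, 7, 5
Ranks of variable 2: 1, 3, 4, 5, 6, 2, 7
d = r₁ − r₂: 1, 3, -1, -4, -2, 5, -2
d²: 1, 9, 1, 16, 4, 25, 4; Σd² = 60
ρ = 1 − 6·60/(7·48) = 1 − 360/336 = -0.071

-0.071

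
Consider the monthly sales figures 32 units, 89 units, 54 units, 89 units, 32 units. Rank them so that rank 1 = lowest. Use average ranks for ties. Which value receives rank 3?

Sorted (ascending): 32, 32, 54, 89, 89
The 2 values of 32 occupy positions 1–2 → average rank (1+2)/2 = 1.5.
The 2 values of 89 occupy positions 4–5 → average rank (4+5)/2 = 4.5.
Rank 3 → value 54.

54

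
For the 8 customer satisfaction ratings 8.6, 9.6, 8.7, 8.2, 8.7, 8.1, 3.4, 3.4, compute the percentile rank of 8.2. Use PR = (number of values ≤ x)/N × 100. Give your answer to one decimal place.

N = 8.
Strictly below 8.2: 3. Equal to 8.2: 1.
PR = 4/8 × 100 = 50.0

50.0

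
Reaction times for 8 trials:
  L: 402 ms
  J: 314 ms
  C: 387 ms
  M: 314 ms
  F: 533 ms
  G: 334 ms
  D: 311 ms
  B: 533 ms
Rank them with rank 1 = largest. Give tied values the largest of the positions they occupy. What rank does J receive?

Sorted (descending): 533, 533, 402, 387, 334, 314, 314, 311
The 2 values of 533 occupy positions 1–2 → each gets rank 2.
The 2 values of 314 occupy positions 6–7 → each gets rank 7.
J has value 314 ms → rank 7.

7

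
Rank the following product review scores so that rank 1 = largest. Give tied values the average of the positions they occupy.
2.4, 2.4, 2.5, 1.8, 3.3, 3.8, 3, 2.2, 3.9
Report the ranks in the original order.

Sorted (descending): 3.9, 3.8, 3.3, 3, 2.5, 2.4, 2.4, 2.2, 1.8
The 2 values of 2.4 occupy positions 6–7 → average rank (6+7)/2 = 6.5.

6.5, 6.5, 5, 9, 3, 2, 4, 8, 1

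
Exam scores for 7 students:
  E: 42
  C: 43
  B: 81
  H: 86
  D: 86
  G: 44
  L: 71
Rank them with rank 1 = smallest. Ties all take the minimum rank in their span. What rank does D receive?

Sorted (ascending): 42, 43, 44, 71, 81, 86, 86
The 2 values of 86 occupy positions 6–7 → each gets rank 6.
D has value 86 → rank 6.

6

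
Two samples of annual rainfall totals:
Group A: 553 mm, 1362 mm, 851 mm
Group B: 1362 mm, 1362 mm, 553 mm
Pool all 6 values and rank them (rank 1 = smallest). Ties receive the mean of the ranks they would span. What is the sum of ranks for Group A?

Sorted (ascending): 553, 553, 851, 1362, 1362, 1362
The 2 values of 553 occupy positions 1–2 → average rank (1+2)/2 = 1.5.
The 3 values of 1362 occupy positions 4–6 → average rank 5.
Group A values → pooled ranks: 553→1.5, 1362→5, 851→3
Rank sum = 1.5 + 5 + 3 = 9.5

9.5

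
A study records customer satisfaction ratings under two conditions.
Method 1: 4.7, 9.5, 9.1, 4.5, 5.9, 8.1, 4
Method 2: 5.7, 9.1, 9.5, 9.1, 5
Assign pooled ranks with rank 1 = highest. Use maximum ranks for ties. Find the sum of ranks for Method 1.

Sorted (descending): 9.5, 9.5, 9.1, 9.1, 9.1, 8.1, 5.9, 5.7, 5, 4.7, 4.5, 4
The 2 values of 9.5 occupy positions 1–2 → each gets rank 2.
The 3 values of 9.1 occupy positions 3–5 → each gets rank 5.
Method 1 values → pooled ranks: 4.7→10, 9.5→2, 9.1→5, 4.5→11, 5.9→7, 8.1→6, 4→12
Rank sum = 10 + 2 + 5 + 11 + 7 + 6 + 12 = 53

53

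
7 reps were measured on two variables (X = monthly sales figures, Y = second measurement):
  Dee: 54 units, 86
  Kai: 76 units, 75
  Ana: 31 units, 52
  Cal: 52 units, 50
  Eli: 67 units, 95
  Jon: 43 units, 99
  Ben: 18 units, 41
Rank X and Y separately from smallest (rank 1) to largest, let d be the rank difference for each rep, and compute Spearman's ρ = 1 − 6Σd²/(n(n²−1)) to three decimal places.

0.464

Ranks of variable 1: 5, 7, 2, 4, 6, 3, 1
Ranks of variable 2: 5, 4, 3, 2, 6, 7, 1
d = r₁ − r₂: 0, 3, -1, 2, 0, -4, 0
d²: 0, 9, 1, 4, 0, 16, 0; Σd² = 30
ρ = 1 − 6·30/(7·48) = 1 − 180/336 = 0.464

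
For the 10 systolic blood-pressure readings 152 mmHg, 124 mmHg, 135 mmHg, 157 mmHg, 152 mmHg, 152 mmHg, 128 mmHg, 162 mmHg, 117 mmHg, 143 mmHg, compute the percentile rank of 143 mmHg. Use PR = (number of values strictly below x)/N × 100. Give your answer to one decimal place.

40.0

N = 10.
Strictly below 143: 4. Equal to 143: 1.
PR = 4/10 × 100 = 40.0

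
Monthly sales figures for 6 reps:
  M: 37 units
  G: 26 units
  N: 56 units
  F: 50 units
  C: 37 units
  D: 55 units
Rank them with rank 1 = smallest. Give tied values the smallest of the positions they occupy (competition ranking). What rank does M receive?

2

Sorted (ascending): 26, 37, 37, 50, 55, 56
The 2 values of 37 occupy positions 2–3 → each gets rank 2.
M has value 37 units → rank 2.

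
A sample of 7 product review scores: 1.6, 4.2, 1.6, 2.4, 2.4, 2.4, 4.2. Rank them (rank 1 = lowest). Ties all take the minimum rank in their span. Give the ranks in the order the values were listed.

1, 6, 1, 3, 3, 3, 6

Sorted (ascending): 1.6, 1.6, 2.4, 2.4, 2.4, 4.2, 4.2
The 2 values of 1.6 occupy positions 1–2 → each gets rank 1.
The 3 values of 2.4 occupy positions 3–5 → each gets rank 3.
The 2 values of 4.2 occupy positions 6–7 → each gets rank 6.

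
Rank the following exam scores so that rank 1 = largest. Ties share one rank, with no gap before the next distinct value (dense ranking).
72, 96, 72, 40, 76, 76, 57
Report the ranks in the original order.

Sorted (descending): 96, 76, 76, 72, 72, 57, 40
The 2 values of 76 share dense rank 2.
The 2 values of 72 share dense rank 3.
Remaining distinct values take the next consecutive integers.

3, 1, 3, 5, 2, 2, 4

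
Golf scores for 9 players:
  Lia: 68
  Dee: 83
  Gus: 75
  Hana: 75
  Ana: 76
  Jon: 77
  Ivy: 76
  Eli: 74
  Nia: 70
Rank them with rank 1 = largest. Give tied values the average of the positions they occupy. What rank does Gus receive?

5.5

Sorted (descending): 83, 77, 76, 76, 75, 75, 74, 70, 68
The 2 values of 76 occupy positions 3–4 → average rank (3+4)/2 = 3.5.
The 2 values of 75 occupy positions 5–6 → average rank (5+6)/2 = 5.5.
Gus has value 75 → rank 5.5.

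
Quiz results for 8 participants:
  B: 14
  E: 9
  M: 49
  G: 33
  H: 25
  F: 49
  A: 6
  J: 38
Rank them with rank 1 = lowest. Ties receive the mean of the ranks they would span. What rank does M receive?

Sorted (ascending): 6, 9, 14, 25, 33, 38, 49, 49
The 2 values of 49 occupy positions 7–8 → average rank (7+8)/2 = 7.5.
M has value 49 → rank 7.5.

7.5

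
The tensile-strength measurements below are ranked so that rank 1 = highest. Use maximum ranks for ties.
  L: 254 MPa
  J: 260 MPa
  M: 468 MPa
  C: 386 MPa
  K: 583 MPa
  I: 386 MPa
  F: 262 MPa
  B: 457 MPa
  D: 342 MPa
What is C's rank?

Sorted (descending): 583, 468, 457, 386, 386, 342, 262, 260, 254
The 2 values of 386 occupy positions 4–5 → each gets rank 5.
C has value 386 MPa → rank 5.

5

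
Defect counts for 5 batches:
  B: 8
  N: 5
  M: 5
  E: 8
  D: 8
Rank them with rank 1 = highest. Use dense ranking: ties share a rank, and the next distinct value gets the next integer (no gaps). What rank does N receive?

Sorted (descending): 8, 8, 8, 5, 5
The 3 values of 8 share dense rank 1.
The 2 values of 5 share dense rank 2.
N has value 5 → rank 2.

2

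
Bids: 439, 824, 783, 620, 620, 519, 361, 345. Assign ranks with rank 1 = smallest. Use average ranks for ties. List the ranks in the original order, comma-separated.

3, 8, 7, 5.5, 5.5, 4, 2, 1

Sorted (ascending): 345, 361, 439, 519, 620, 620, 783, 824
The 2 values of 620 occupy positions 5–6 → average rank (5+6)/2 = 5.5.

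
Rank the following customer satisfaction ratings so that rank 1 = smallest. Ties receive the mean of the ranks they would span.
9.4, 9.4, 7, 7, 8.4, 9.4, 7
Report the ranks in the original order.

Sorted (ascending): 7, 7, 7, 8.4, 9.4, 9.4, 9.4
The 3 values of 7 occupy positions 1–3 → average rank 2.
The 3 values of 9.4 occupy positions 5–7 → average rank 6.

6, 6, 2, 2, 4, 6, 2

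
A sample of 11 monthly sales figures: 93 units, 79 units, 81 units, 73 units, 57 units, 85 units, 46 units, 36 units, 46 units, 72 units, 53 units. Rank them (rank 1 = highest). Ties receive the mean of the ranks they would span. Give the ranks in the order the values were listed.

1, 4, 3, 5, 7, 2, 9.5, 11, 9.5, 6, 8

Sorted (descending): 93, 85, 81, 79, 73, 72, 57, 53, 46, 46, 36
The 2 values of 46 occupy positions 9–10 → average rank (9+10)/2 = 9.5.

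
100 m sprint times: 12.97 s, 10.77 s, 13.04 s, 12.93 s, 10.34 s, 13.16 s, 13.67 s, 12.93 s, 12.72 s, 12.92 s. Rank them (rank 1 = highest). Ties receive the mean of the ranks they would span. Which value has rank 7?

12.92

Sorted (descending): 13.67, 13.16, 13.04, 12.97, 12.93, 12.93, 12.92, 12.72, 10.77, 10.34
The 2 values of 12.93 occupy positions 5–6 → average rank (5+6)/2 = 5.5.
Rank 7 → value 12.92.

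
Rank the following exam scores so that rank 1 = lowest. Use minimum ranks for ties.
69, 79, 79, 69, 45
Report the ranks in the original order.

Sorted (ascending): 45, 69, 69, 79, 79
The 2 values of 69 occupy positions 2–3 → each gets rank 2.
The 2 values of 79 occupy positions 4–5 → each gets rank 4.

2, 4, 4, 2, 1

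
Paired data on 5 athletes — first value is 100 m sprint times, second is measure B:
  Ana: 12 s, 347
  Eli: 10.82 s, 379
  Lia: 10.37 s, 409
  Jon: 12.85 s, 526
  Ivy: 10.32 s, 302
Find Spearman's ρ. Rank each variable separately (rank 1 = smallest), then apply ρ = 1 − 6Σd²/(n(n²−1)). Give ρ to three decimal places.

Ranks of variable 1: 4, 3, 2, 5, 1
Ranks of variable 2: 2, 3, 4, 5, 1
d = r₁ − r₂: 2, 0, -2, 0, 0
d²: 4, 0, 4, 0, 0; Σd² = 8
ρ = 1 − 6·8/(5·24) = 1 − 48/120 = 0.600

0.600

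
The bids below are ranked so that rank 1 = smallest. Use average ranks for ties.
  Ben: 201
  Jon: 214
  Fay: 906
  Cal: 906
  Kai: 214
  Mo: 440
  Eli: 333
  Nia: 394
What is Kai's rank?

2.5

Sorted (ascending): 201, 214, 214, 333, 394, 440, 906, 906
The 2 values of 214 occupy positions 2–3 → average rank (2+3)/2 = 2.5.
The 2 values of 906 occupy positions 7–8 → average rank (7+8)/2 = 7.5.
Kai has value 214 → rank 2.5.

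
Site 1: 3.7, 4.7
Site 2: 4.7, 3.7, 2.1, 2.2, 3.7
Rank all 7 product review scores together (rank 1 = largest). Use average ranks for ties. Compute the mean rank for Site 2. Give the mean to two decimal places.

4.50

Sorted (descending): 4.7, 4.7, 3.7, 3.7, 3.7, 2.2, 2.1
The 2 values of 4.7 occupy positions 1–2 → average rank (1+2)/2 = 1.5.
The 3 values of 3.7 occupy positions 3–5 → average rank 4.
Site 2 values → pooled ranks: 4.7→1.5, 3.7→4, 2.1→7, 2.2→6, 3.7→4
Mean rank = (1.5 + 4 + 7 + 6 + 4) / 5 = 4.50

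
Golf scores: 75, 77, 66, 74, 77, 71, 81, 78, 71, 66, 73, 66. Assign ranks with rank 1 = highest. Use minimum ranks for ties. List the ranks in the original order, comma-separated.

5, 3, 10, 6, 3, 8, 1, 2, 8, 10, 7, 10

Sorted (descending): 81, 78, 77, 77, 75, 74, 73, 71, 71, 66, 66, 66
The 2 values of 77 occupy positions 3–4 → each gets rank 3.
The 2 values of 71 occupy positions 8–9 → each gets rank 8.
The 3 values of 66 occupy positions 10–12 → each gets rank 10.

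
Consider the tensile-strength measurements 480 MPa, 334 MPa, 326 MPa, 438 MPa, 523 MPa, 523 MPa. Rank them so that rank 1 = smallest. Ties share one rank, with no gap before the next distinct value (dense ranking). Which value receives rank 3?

Sorted (ascending): 326, 334, 438, 480, 523, 523
The 2 values of 523 share dense rank 5.
Remaining distinct values take the next consecutive integers.
Rank 3 → value 438.

438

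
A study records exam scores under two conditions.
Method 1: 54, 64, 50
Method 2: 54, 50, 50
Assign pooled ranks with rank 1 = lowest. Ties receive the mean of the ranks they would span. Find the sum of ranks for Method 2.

8.5

Sorted (ascending): 50, 50, 50, 54, 54, 64
The 3 values of 50 occupy positions 1–3 → average rank 2.
The 2 values of 54 occupy positions 4–5 → average rank (4+5)/2 = 4.5.
Method 2 values → pooled ranks: 54→4.5, 50→2, 50→2
Rank sum = 4.5 + 2 + 2 = 8.5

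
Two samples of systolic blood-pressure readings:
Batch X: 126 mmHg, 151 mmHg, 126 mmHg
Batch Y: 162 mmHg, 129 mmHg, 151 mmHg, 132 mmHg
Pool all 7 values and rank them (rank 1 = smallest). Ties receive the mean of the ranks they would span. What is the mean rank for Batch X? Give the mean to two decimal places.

2.83

Sorted (ascending): 126, 126, 129, 132, 151, 151, 162
The 2 values of 126 occupy positions 1–2 → average rank (1+2)/2 = 1.5.
The 2 values of 151 occupy positions 5–6 → average rank (5+6)/2 = 5.5.
Batch X values → pooled ranks: 126→1.5, 151→5.5, 126→1.5
Mean rank = (1.5 + 5.5 + 1.5) / 3 = 2.83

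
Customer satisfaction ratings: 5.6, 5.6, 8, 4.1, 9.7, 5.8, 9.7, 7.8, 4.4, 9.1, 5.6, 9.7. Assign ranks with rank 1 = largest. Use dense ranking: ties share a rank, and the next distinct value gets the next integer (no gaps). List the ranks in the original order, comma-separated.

Sorted (descending): 9.7, 9.7, 9.7, 9.1, 8, 7.8, 5.8, 5.6, 5.6, 5.6, 4.4, 4.1
The 3 values of 9.7 share dense rank 1.
The 3 values of 5.6 share dense rank 6.
Remaining distinct values take the next consecutive integers.

6, 6, 3, 8, 1, 5, 1, 4, 7, 2, 6, 1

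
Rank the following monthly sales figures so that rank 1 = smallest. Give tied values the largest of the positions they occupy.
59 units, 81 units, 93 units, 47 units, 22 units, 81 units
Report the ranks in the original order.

Sorted (ascending): 22, 47, 59, 81, 81, 93
The 2 values of 81 occupy positions 4–5 → each gets rank 5.

3, 5, 6, 2, 1, 5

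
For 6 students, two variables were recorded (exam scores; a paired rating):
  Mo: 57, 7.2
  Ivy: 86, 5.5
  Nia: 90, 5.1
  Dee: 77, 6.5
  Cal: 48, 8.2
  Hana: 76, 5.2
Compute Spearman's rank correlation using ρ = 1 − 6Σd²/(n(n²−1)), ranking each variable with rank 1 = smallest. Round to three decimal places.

Ranks of variable 1: 2, 5, 6, 4, 1, 3
Ranks of variable 2: 5, 3, 1, 4, 6, 2
d = r₁ − r₂: -3, 2, 5, 0, -5, 1
d²: 9, 4, 25, 0, 25, 1; Σd² = 64
ρ = 1 − 6·64/(6·35) = 1 − 384/210 = -0.829

-0.829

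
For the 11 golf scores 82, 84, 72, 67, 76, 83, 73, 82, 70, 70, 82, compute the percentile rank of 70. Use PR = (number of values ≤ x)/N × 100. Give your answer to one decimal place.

N = 11.
Strictly below 70: 1. Equal to 70: 2.
PR = 3/11 × 100 = 27.3

27.3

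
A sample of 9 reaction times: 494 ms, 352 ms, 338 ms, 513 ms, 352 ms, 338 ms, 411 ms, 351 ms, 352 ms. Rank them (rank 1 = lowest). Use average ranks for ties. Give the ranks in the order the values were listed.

8, 5, 1.5, 9, 5, 1.5, 7, 3, 5

Sorted (ascending): 338, 338, 351, 352, 352, 352, 411, 494, 513
The 2 values of 338 occupy positions 1–2 → average rank (1+2)/2 = 1.5.
The 3 values of 352 occupy positions 4–6 → average rank 5.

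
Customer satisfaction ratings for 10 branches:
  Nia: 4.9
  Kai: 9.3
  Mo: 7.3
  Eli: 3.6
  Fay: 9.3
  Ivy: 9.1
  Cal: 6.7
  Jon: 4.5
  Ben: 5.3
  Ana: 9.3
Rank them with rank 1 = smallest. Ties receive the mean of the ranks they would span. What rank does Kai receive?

9

Sorted (ascending): 3.6, 4.5, 4.9, 5.3, 6.7, 7.3, 9.1, 9.3, 9.3, 9.3
The 3 values of 9.3 occupy positions 8–10 → average rank 9.
Kai has value 9.3 → rank 9.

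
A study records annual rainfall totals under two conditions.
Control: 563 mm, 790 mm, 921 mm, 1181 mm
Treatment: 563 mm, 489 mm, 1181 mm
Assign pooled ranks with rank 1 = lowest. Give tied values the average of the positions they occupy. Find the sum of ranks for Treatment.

Sorted (ascending): 489, 563, 563, 790, 921, 1181, 1181
The 2 values of 563 occupy positions 2–3 → average rank (2+3)/2 = 2.5.
The 2 values of 1181 occupy positions 6–7 → average rank (6+7)/2 = 6.5.
Treatment values → pooled ranks: 563→2.5, 489→1, 1181→6.5
Rank sum = 2.5 + 1 + 6.5 = 10

10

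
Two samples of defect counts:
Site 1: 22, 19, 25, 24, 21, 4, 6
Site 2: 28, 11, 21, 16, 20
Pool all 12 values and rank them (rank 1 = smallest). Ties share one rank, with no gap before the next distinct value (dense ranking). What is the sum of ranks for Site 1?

42

Sorted (ascending): 4, 6, 11, 16, 19, 20, 21, 21, 22, 24, 25, 28
The 2 values of 21 share dense rank 7.
Remaining distinct values take the next consecutive integers.
Site 1 values → pooled ranks: 22→8, 19→5, 25→10, 24→9, 21→7, 4→1, 6→2
Rank sum = 8 + 5 + 10 + 9 + 7 + 1 + 2 = 42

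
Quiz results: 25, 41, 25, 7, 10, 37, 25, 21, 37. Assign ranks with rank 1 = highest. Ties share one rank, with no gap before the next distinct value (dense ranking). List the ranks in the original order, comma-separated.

Sorted (descending): 41, 37, 37, 25, 25, 25, 21, 10, 7
The 2 values of 37 share dense rank 2.
The 3 values of 25 share dense rank 3.
Remaining distinct values take the next consecutive integers.

3, 1, 3, 6, 5, 2, 3, 4, 2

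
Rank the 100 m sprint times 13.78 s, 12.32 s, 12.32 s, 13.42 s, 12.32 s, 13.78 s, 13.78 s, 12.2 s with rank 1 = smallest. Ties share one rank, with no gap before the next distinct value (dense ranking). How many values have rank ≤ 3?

5

Sorted (ascending): 12.2, 12.32, 12.32, 12.32, 13.42, 13.78, 13.78, 13.78
The 3 values of 12.32 share dense rank 2.
The 3 values of 13.78 share dense rank 4.
Remaining distinct values take the next consecutive integers.
Ranks ≤ 3: {1, 2, 2, 2, 3} → 5 values.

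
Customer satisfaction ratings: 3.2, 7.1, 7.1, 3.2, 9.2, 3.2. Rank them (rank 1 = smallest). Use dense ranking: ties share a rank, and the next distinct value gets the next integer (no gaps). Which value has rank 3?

Sorted (ascending): 3.2, 3.2, 3.2, 7.1, 7.1, 9.2
The 3 values of 3.2 share dense rank 1.
The 2 values of 7.1 share dense rank 2.
Remaining distinct values take the next consecutive integers.
Rank 3 → value 9.2.

9.2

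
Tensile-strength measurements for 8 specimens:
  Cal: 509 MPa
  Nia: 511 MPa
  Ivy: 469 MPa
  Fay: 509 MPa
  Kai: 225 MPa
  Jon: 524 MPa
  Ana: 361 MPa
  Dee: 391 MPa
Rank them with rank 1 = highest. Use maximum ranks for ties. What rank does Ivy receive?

Sorted (descending): 524, 511, 509, 509, 469, 391, 361, 225
The 2 values of 509 occupy positions 3–4 → each gets rank 4.
Ivy has value 469 MPa → rank 5.

5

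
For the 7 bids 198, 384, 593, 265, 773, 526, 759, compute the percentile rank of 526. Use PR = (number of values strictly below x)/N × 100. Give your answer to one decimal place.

42.9

N = 7.
Strictly below 526: 3. Equal to 526: 1.
PR = 3/7 × 100 = 42.9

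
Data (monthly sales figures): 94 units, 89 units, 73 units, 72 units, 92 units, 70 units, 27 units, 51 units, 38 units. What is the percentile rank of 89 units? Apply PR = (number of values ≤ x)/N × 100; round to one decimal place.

N = 9.
Strictly below 89: 6. Equal to 89: 1.
PR = 7/9 × 100 = 77.8

77.8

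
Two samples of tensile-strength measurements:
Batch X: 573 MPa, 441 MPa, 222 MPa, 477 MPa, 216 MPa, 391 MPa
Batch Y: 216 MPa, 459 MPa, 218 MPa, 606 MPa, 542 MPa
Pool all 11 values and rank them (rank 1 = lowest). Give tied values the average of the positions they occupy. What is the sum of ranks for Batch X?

Sorted (ascending): 216, 216, 218, 222, 391, 441, 459, 477, 542, 573, 606
The 2 values of 216 occupy positions 1–2 → average rank (1+2)/2 = 1.5.
Batch X values → pooled ranks: 573→10, 441→6, 222→4, 477→8, 216→1.5, 391→5
Rank sum = 10 + 6 + 4 + 8 + 1.5 + 5 = 34.5

34.5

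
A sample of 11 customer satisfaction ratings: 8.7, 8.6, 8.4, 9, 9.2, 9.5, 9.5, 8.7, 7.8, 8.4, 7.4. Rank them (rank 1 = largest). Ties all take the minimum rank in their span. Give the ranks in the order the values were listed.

Sorted (descending): 9.5, 9.5, 9.2, 9, 8.7, 8.7, 8.6, 8.4, 8.4, 7.8, 7.4
The 2 values of 9.5 occupy positions 1–2 → each gets rank 1.
The 2 values of 8.7 occupy positions 5–6 → each gets rank 5.
The 2 values of 8.4 occupy positions 8–9 → each gets rank 8.

5, 7, 8, 4, 3, 1, 1, 5, 10, 8, 11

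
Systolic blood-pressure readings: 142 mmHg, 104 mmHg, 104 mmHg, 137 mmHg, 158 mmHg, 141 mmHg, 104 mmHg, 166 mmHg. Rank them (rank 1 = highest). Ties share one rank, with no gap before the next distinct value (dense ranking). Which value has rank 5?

Sorted (descending): 166, 158, 142, 141, 137, 104, 104, 104
The 3 values of 104 share dense rank 6.
Remaining distinct values take the next consecutive integers.
Rank 5 → value 137.

137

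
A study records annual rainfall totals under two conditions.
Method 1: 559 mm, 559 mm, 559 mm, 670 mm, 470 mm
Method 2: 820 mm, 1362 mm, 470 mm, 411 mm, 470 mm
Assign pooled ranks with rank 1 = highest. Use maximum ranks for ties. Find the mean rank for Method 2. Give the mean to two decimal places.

Sorted (descending): 1362, 820, 670, 559, 559, 559, 470, 470, 470, 411
The 3 values of 559 occupy positions 4–6 → each gets rank 6.
The 3 values of 470 occupy positions 7–9 → each gets rank 9.
Method 2 values → pooled ranks: 820→2, 1362→1, 470→9, 411→10, 470→9
Mean rank = (2 + 1 + 9 + 10 + 9) / 5 = 6.20

6.20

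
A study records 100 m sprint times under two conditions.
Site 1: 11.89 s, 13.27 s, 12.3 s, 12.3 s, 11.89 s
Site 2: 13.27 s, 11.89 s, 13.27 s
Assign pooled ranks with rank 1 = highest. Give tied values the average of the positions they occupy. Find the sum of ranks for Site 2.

11

Sorted (descending): 13.27, 13.27, 13.27, 12.3, 12.3, 11.89, 11.89, 11.89
The 3 values of 13.27 occupy positions 1–3 → average rank 2.
The 2 values of 12.3 occupy positions 4–5 → average rank (4+5)/2 = 4.5.
The 3 values of 11.89 occupy positions 6–8 → average rank 7.
Site 2 values → pooled ranks: 13.27→2, 11.89→7, 13.27→2
Rank sum = 2 + 7 + 2 = 11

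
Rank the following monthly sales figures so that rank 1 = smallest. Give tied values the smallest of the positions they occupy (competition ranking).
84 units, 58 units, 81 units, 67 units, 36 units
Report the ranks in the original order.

Sorted (ascending): 36, 58, 67, 81, 84
No ties — each value takes its position as its rank.

5, 2, 4, 3, 1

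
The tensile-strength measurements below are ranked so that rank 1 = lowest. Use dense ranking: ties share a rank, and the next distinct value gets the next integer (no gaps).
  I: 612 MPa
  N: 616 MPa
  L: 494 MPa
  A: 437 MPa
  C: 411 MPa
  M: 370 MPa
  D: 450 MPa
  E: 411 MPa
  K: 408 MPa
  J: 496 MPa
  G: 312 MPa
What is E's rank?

4

Sorted (ascending): 312, 370, 408, 411, 411, 437, 450, 494, 496, 612, 616
The 2 values of 411 share dense rank 4.
Remaining distinct values take the next consecutive integers.
E has value 411 MPa → rank 4.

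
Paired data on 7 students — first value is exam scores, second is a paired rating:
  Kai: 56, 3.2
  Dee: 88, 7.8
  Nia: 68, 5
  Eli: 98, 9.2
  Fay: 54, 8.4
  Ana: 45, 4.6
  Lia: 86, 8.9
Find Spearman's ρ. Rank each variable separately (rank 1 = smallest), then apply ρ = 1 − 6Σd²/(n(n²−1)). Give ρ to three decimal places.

Ranks of variable 1: 3, 6, 4, 7, 2, 1, 5
Ranks of variable 2: 1, 4, 3, 7, 5, 2, 6
d = r₁ − r₂: 2, 2, 1, 0, -3, -1, -1
d²: 4, 4, 1, 0, 9, 1, 1; Σd² = 20
ρ = 1 − 6·20/(7·48) = 1 − 120/336 = 0.643

0.643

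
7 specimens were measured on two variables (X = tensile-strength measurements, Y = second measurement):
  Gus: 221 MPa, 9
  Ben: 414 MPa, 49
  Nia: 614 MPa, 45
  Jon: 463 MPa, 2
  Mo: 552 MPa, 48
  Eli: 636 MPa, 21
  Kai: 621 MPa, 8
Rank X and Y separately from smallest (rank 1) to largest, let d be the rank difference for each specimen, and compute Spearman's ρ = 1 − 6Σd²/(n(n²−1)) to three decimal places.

-0.107

Ranks of variable 1: 1, 2, 5, 3, 4, 7, 6
Ranks of variable 2: 3, 7, 5, 1, 6, 4, 2
d = r₁ − r₂: -2, -5, 0, 2, -2, 3, 4
d²: 4, 25, 0, 4, 4, 9, 16; Σd² = 62
ρ = 1 − 6·62/(7·48) = 1 − 372/336 = -0.107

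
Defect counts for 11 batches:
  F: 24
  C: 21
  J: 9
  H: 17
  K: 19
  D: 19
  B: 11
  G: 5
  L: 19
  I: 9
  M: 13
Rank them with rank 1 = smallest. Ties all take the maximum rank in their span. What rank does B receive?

4

Sorted (ascending): 5, 9, 9, 11, 13, 17, 19, 19, 19, 21, 24
The 2 values of 9 occupy positions 2–3 → each gets rank 3.
The 3 values of 19 occupy positions 7–9 → each gets rank 9.
B has value 11 → rank 4.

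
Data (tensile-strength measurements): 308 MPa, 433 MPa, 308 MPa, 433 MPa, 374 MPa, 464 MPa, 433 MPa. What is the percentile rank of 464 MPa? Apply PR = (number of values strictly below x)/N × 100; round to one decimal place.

N = 7.
Strictly below 464: 6. Equal to 464: 1.
PR = 6/7 × 100 = 85.7

85.7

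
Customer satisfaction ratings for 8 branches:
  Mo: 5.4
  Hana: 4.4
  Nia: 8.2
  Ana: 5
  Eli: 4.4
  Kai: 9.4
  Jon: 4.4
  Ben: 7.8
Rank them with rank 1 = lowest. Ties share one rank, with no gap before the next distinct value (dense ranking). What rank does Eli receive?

Sorted (ascending): 4.4, 4.4, 4.4, 5, 5.4, 7.8, 8.2, 9.4
The 3 values of 4.4 share dense rank 1.
Remaining distinct values take the next consecutive integers.
Eli has value 4.4 → rank 1.

1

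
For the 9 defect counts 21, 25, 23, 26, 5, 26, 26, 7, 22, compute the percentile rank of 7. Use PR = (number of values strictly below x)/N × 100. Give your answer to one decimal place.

N = 9.
Strictly below 7: 1. Equal to 7: 1.
PR = 1/9 × 100 = 11.1

11.1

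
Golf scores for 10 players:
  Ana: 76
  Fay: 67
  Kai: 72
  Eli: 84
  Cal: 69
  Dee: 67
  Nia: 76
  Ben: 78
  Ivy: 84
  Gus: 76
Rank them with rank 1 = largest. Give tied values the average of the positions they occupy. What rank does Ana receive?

Sorted (descending): 84, 84, 78, 76, 76, 76, 72, 69, 67, 67
The 2 values of 84 occupy positions 1–2 → average rank (1+2)/2 = 1.5.
The 3 values of 76 occupy positions 4–6 → average rank 5.
The 2 values of 67 occupy positions 9–10 → average rank (9+10)/2 = 9.5.
Ana has value 76 → rank 5.

5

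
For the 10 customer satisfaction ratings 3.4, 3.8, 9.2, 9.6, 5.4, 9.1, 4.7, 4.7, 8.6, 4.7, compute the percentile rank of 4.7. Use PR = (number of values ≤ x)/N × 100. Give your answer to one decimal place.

N = 10.
Strictly below 4.7: 2. Equal to 4.7: 3.
PR = 5/10 × 100 = 50.0

50.0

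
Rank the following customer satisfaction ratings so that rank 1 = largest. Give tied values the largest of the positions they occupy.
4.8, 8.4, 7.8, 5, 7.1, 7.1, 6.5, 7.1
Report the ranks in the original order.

8, 1, 2, 7, 5, 5, 6, 5

Sorted (descending): 8.4, 7.8, 7.1, 7.1, 7.1, 6.5, 5, 4.8
The 3 values of 7.1 occupy positions 3–5 → each gets rank 5.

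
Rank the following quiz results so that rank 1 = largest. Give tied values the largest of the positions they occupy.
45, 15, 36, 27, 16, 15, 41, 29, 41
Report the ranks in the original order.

Sorted (descending): 45, 41, 41, 36, 29, 27, 16, 15, 15
The 2 values of 41 occupy positions 2–3 → each gets rank 3.
The 2 values of 15 occupy positions 8–9 → each gets rank 9.

1, 9, 4, 6, 7, 9, 3, 5, 3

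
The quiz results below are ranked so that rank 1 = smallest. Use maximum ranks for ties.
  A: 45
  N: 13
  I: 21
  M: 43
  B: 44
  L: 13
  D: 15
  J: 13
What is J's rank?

3

Sorted (ascending): 13, 13, 13, 15, 21, 43, 44, 45
The 3 values of 13 occupy positions 1–3 → each gets rank 3.
J has value 13 → rank 3.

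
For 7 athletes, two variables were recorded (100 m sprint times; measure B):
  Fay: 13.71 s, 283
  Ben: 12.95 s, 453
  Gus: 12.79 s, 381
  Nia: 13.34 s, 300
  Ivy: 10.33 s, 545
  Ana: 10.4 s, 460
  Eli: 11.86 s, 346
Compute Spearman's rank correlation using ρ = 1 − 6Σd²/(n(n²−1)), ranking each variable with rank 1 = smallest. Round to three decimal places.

Ranks of variable 1: 7, 5, 4, 6, 1, 2, 3
Ranks of variable 2: 1, 5, 4, 2, 7, 6, 3
d = r₁ − r₂: 6, 0, 0, 4, -6, -4, 0
d²: 36, 0, 0, 16, 36, 16, 0; Σd² = 104
ρ = 1 − 6·104/(7·48) = 1 − 624/336 = -0.857

-0.857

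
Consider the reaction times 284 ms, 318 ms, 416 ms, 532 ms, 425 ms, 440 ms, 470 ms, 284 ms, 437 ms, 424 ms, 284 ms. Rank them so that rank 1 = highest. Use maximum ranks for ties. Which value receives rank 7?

416

Sorted (descending): 532, 470, 440, 437, 425, 424, 416, 318, 284, 284, 284
The 3 values of 284 occupy positions 9–11 → each gets rank 11.
Rank 7 → value 416.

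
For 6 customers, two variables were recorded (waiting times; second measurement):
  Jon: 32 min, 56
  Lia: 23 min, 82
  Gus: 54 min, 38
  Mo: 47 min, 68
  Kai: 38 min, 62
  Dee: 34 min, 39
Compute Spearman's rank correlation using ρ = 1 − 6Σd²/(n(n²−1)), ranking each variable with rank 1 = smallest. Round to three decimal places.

-0.486

Ranks of variable 1: 2, 1, 6, 5, 4, 3
Ranks of variable 2: 3, 6, 1, 5, 4, 2
d = r₁ − r₂: -1, -5, 5, 0, 0, 1
d²: 1, 25, 25, 0, 0, 1; Σd² = 52
ρ = 1 − 6·52/(6·35) = 1 − 312/210 = -0.486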